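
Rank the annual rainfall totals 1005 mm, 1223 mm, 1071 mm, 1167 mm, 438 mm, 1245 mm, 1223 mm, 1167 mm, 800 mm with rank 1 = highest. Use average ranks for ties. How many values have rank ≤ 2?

Sorted (descending): 1245, 1223, 1223, 1167, 1167, 1071, 1005, 800, 438
The 2 values of 1223 occupy positions 2–3 → average rank (2+3)/2 = 2.5.
The 2 values of 1167 occupy positions 4–5 → average rank (4+5)/2 = 4.5.
Ranks ≤ 2: {1} → 1 value.

1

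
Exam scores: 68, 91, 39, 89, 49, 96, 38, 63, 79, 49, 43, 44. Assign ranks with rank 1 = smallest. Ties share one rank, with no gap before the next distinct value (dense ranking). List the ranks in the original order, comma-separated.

7, 10, 2, 9, 5, 11, 1, 6, 8, 5, 3, 4

Sorted (ascending): 38, 39, 43, 44, 49, 49, 63, 68, 79, 89, 91, 96
The 2 values of 49 share dense rank 5.
Remaining distinct values take the next consecutive integers.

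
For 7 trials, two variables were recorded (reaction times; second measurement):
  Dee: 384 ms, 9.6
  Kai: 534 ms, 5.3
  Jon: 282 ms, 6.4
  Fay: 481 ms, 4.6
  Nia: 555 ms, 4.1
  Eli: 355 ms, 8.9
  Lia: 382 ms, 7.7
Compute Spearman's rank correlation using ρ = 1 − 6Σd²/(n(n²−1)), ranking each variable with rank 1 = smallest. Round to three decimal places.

Ranks of variable 1: 4, 6, 1, 5, 7, 2, 3
Ranks of variable 2: 7, 3, 4, 2, 1, 6, 5
d = r₁ − r₂: -3, 3, -3, 3, 6, -4, -2
d²: 9, 9, 9, 9, 36, 16, 4; Σd² = 92
ρ = 1 − 6·92/(7·48) = 1 − 552/336 = -0.643

-0.643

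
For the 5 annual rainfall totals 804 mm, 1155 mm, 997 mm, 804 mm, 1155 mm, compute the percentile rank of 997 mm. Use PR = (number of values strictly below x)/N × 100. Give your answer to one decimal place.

40.0

N = 5.
Strictly below 997: 2. Equal to 997: 1.
PR = 2/5 × 100 = 40.0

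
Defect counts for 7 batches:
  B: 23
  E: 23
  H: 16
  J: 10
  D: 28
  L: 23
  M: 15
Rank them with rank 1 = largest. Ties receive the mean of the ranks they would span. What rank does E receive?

Sorted (descending): 28, 23, 23, 23, 16, 15, 10
The 3 values of 23 occupy positions 2–4 → average rank 3.
E has value 23 → rank 3.

3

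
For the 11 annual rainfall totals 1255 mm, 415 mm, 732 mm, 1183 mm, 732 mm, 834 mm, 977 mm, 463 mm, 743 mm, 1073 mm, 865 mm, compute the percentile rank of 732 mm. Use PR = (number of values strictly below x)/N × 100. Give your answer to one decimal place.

N = 11.
Strictly below 732: 2. Equal to 732: 2.
PR = 2/11 × 100 = 18.2

18.2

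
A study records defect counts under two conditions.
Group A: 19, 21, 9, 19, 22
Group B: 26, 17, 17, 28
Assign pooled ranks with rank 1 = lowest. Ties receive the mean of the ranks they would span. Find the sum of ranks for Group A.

23

Sorted (ascending): 9, 17, 17, 19, 19, 21, 22, 26, 28
The 2 values of 17 occupy positions 2–3 → average rank (2+3)/2 = 2.5.
The 2 values of 19 occupy positions 4–5 → average rank (4+5)/2 = 4.5.
Group A values → pooled ranks: 19→4.5, 21→6, 9→1, 19→4.5, 22→7
Rank sum = 4.5 + 6 + 1 + 4.5 + 7 = 23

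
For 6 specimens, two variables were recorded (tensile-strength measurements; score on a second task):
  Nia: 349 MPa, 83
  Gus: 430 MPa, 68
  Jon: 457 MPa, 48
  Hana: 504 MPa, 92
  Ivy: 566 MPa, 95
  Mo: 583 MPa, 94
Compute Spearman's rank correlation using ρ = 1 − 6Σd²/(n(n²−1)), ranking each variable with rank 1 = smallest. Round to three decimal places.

0.714

Ranks of variable 1: 1, 2, 3, 4, 5, 6
Ranks of variable 2: 3, 2, 1, 4, 6, 5
d = r₁ − r₂: -2, 0, 2, 0, -1, 1
d²: 4, 0, 4, 0, 1, 1; Σd² = 10
ρ = 1 − 6·10/(6·35) = 1 − 60/210 = 0.714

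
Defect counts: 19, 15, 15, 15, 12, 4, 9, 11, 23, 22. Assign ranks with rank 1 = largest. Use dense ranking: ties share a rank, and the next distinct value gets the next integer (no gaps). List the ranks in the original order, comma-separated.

3, 4, 4, 4, 5, 8, 7, 6, 1, 2

Sorted (descending): 23, 22, 19, 15, 15, 15, 12, 11, 9, 4
The 3 values of 15 share dense rank 4.
Remaining distinct values take the next consecutive integers.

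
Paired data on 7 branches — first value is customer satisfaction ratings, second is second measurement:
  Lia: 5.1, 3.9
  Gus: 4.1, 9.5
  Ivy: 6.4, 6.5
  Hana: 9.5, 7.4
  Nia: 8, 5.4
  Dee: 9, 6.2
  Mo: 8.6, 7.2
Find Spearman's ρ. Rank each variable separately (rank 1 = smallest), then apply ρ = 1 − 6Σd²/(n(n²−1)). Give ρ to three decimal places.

0.071

Ranks of variable 1: 2, 1, 3, 7, 4, 6, 5
Ranks of variable 2: 1, 7, 4, 6, 2, 3, 5
d = r₁ − r₂: 1, -6, -1, 1, 2, 3, 0
d²: 1, 36, 1, 1, 4, 9, 0; Σd² = 52
ρ = 1 − 6·52/(7·48) = 1 − 312/336 = 0.071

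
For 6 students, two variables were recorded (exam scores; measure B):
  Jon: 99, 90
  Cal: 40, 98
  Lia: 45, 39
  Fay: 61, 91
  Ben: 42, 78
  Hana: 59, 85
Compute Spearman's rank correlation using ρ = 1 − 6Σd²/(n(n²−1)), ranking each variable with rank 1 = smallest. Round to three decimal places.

0.029

Ranks of variable 1: 6, 1, 3, 5, 2, 4
Ranks of variable 2: 4, 6, 1, 5, 2, 3
d = r₁ − r₂: 2, -5, 2, 0, 0, 1
d²: 4, 25, 4, 0, 0, 1; Σd² = 34
ρ = 1 − 6·34/(6·35) = 1 − 204/210 = 0.029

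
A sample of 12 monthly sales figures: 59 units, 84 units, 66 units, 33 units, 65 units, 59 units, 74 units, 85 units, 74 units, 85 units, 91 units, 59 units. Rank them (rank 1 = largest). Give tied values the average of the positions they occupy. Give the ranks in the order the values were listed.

Sorted (descending): 91, 85, 85, 84, 74, 74, 66, 65, 59, 59, 59, 33
The 2 values of 85 occupy positions 2–3 → average rank (2+3)/2 = 2.5.
The 2 values of 74 occupy positions 5–6 → average rank (5+6)/2 = 5.5.
The 3 values of 59 occupy positions 9–11 → average rank 10.

10, 4, 7, 12, 8, 10, 5.5, 2.5, 5.5, 2.5, 1, 10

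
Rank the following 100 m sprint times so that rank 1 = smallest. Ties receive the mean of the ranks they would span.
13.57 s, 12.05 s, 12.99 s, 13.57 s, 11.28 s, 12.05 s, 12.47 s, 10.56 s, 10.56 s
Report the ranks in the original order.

Sorted (ascending): 10.56, 10.56, 11.28, 12.05, 12.05, 12.47, 12.99, 13.57, 13.57
The 2 values of 10.56 occupy positions 1–2 → average rank (1+2)/2 = 1.5.
The 2 values of 12.05 occupy positions 4–5 → average rank (4+5)/2 = 4.5.
The 2 values of 13.57 occupy positions 8–9 → average rank (8+9)/2 = 8.5.

8.5, 4.5, 7, 8.5, 3, 4.5, 6, 1.5, 1.5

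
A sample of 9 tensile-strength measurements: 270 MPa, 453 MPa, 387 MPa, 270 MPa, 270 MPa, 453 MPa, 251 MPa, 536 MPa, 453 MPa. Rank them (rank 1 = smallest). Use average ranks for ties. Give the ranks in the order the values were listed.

Sorted (ascending): 251, 270, 270, 270, 387, 453, 453, 453, 536
The 3 values of 270 occupy positions 2–4 → average rank 3.
The 3 values of 453 occupy positions 6–8 → average rank 7.

3, 7, 5, 3, 3, 7, 1, 9, 7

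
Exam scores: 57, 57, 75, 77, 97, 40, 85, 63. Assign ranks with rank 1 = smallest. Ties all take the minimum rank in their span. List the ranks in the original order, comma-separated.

2, 2, 5, 6, 8, 1, 7, 4

Sorted (ascending): 40, 57, 57, 63, 75, 77, 85, 97
The 2 values of 57 occupy positions 2–3 → each gets rank 2.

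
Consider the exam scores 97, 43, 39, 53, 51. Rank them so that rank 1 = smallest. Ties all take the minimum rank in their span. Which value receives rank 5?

Sorted (ascending): 39, 43, 51, 53, 97
No ties — each value takes its position as its rank.
Rank 5 → value 97.

97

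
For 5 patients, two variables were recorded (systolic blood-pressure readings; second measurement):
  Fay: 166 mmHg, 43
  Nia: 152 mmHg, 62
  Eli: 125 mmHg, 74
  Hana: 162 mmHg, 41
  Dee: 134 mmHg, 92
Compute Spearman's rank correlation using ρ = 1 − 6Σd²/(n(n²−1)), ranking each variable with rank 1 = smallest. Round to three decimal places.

Ranks of variable 1: 5, 3, 1, 4, 2
Ranks of variable 2: 2, 3, 4, 1, 5
d = r₁ − r₂: 3, 0, -3, 3, -3
d²: 9, 0, 9, 9, 9; Σd² = 36
ρ = 1 − 6·36/(5·24) = 1 − 216/120 = -0.800

-0.800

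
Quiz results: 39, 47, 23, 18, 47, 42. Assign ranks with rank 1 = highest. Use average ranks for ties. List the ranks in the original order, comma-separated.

4, 1.5, 5, 6, 1.5, 3

Sorted (descending): 47, 47, 42, 39, 23, 18
The 2 values of 47 occupy positions 1–2 → average rank (1+2)/2 = 1.5.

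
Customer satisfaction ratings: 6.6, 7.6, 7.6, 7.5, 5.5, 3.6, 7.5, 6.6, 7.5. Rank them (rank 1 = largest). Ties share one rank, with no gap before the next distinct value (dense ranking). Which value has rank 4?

5.5

Sorted (descending): 7.6, 7.6, 7.5, 7.5, 7.5, 6.6, 6.6, 5.5, 3.6
The 2 values of 7.6 share dense rank 1.
The 3 values of 7.5 share dense rank 2.
The 2 values of 6.6 share dense rank 3.
Remaining distinct values take the next consecutive integers.
Rank 4 → value 5.5.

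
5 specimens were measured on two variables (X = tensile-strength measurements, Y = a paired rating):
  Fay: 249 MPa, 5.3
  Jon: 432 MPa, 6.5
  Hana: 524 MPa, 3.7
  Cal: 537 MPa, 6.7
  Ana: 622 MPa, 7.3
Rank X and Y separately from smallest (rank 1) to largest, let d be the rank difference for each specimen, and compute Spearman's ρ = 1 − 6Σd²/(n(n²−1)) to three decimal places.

0.700

Ranks of variable 1: 1, 2, 3, 4, 5
Ranks of variable 2: 2, 3, 1, 4, 5
d = r₁ − r₂: -1, -1, 2, 0, 0
d²: 1, 1, 4, 0, 0; Σd² = 6
ρ = 1 − 6·6/(5·24) = 1 − 36/120 = 0.700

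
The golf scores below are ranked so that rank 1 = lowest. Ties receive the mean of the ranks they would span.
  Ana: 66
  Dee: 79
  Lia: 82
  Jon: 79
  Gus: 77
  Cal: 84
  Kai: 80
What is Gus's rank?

2

Sorted (ascending): 66, 77, 79, 79, 80, 82, 84
The 2 values of 79 occupy positions 3–4 → average rank (3+4)/2 = 3.5.
Gus has value 77 → rank 2.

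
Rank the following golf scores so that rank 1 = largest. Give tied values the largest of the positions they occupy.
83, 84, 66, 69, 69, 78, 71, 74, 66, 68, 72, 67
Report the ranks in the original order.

2, 1, 12, 8, 8, 3, 6, 4, 12, 9, 5, 10

Sorted (descending): 84, 83, 78, 74, 72, 71, 69, 69, 68, 67, 66, 66
The 2 values of 69 occupy positions 7–8 → each gets rank 8.
The 2 values of 66 occupy positions 11–12 → each gets rank 12.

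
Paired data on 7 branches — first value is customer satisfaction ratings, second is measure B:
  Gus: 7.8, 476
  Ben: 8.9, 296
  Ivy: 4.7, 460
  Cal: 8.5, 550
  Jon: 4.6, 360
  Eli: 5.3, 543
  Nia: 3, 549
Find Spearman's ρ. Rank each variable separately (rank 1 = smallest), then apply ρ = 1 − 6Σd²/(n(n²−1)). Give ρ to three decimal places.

Ranks of variable 1: 5, 7, 3, 6, 2, 4, 1
Ranks of variable 2: 4, 1, 3, 7, 2, 5, 6
d = r₁ − r₂: 1, 6, 0, -1, 0, -1, -5
d²: 1, 36, 0, 1, 0, 1, 25; Σd² = 64
ρ = 1 − 6·64/(7·48) = 1 − 384/336 = -0.143

-0.143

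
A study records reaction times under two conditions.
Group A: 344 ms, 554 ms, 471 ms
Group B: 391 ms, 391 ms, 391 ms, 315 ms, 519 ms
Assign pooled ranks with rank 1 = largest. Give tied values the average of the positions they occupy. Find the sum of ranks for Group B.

25

Sorted (descending): 554, 519, 471, 391, 391, 391, 344, 315
The 3 values of 391 occupy positions 4–6 → average rank 5.
Group B values → pooled ranks: 391→5, 391→5, 391→5, 315→8, 519→2
Rank sum = 5 + 5 + 5 + 8 + 2 = 25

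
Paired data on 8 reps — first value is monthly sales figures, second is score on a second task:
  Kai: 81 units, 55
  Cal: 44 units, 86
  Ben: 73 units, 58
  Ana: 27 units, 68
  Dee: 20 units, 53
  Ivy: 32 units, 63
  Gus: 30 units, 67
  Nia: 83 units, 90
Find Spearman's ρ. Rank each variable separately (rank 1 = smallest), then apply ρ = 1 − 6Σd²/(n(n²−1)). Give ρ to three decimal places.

Ranks of variable 1: 7, 5, 6, 2, 1, 4, 3, 8
Ranks of variable 2: 2, 7, 3, 6, 1, 4, 5, 8
d = r₁ − r₂: 5, -2, 3, -4, 0, 0, -2, 0
d²: 25, 4, 9, 16, 0, 0, 4, 0; Σd² = 58
ρ = 1 − 6·58/(8·63) = 1 − 348/504 = 0.310

0.310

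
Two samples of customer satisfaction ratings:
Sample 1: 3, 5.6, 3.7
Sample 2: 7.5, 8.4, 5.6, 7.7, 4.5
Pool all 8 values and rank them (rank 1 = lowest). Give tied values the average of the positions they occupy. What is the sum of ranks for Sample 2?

28.5

Sorted (ascending): 3, 3.7, 4.5, 5.6, 5.6, 7.5, 7.7, 8.4
The 2 values of 5.6 occupy positions 4–5 → average rank (4+5)/2 = 4.5.
Sample 2 values → pooled ranks: 7.5→6, 8.4→8, 5.6→4.5, 7.7→7, 4.5→3
Rank sum = 6 + 8 + 4.5 + 7 + 3 = 28.5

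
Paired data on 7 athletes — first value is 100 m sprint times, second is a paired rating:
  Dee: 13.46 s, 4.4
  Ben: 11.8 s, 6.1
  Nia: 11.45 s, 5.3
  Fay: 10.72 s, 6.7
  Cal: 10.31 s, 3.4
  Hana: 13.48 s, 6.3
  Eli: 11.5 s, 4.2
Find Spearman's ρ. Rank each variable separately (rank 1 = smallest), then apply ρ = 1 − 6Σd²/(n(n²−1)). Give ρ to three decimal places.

Ranks of variable 1: 6, 5, 3, 2, 1, 7, 4
Ranks of variable 2: 3, 5, 4, 7, 1, 6, 2
d = r₁ − r₂: 3, 0, -1, -5, 0, 1, 2
d²: 9, 0, 1, 25, 0, 1, 4; Σd² = 40
ρ = 1 − 6·40/(7·48) = 1 − 240/336 = 0.286

0.286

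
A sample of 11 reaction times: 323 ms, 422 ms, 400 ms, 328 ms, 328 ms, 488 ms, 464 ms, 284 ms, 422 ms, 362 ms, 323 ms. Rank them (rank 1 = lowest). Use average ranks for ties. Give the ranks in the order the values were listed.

2.5, 8.5, 7, 4.5, 4.5, 11, 10, 1, 8.5, 6, 2.5

Sorted (ascending): 284, 323, 323, 328, 328, 362, 400, 422, 422, 464, 488
The 2 values of 323 occupy positions 2–3 → average rank (2+3)/2 = 2.5.
The 2 values of 328 occupy positions 4–5 → average rank (4+5)/2 = 4.5.
The 2 values of 422 occupy positions 8–9 → average rank (8+9)/2 = 8.5.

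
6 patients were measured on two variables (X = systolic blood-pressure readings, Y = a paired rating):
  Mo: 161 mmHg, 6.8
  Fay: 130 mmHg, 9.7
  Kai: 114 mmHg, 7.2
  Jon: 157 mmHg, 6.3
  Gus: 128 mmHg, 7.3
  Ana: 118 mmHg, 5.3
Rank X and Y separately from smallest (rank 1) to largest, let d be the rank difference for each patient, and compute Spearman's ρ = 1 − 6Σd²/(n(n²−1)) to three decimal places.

-0.029

Ranks of variable 1: 6, 4, 1, 5, 3, 2
Ranks of variable 2: 3, 6, 4, 2, 5, 1
d = r₁ − r₂: 3, -2, -3, 3, -2, 1
d²: 9, 4, 9, 9, 4, 1; Σd² = 36
ρ = 1 − 6·36/(6·35) = 1 − 216/210 = -0.029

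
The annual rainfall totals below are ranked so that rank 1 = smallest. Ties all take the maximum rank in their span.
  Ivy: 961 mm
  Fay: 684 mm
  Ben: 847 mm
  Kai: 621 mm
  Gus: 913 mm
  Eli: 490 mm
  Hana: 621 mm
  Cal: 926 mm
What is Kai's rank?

3

Sorted (ascending): 490, 621, 621, 684, 847, 913, 926, 961
The 2 values of 621 occupy positions 2–3 → each gets rank 3.
Kai has value 621 mm → rank 3.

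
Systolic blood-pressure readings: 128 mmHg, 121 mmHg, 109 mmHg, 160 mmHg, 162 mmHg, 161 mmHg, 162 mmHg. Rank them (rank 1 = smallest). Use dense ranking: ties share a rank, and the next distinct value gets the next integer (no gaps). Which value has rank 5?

Sorted (ascending): 109, 121, 128, 160, 161, 162, 162
The 2 values of 162 share dense rank 6.
Remaining distinct values take the next consecutive integers.
Rank 5 → value 161.

161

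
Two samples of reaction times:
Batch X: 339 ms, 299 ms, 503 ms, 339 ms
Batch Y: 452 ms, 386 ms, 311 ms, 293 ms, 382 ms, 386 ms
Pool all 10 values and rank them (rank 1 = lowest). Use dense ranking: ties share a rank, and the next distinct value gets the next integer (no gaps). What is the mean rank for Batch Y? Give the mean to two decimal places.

4.67

Sorted (ascending): 293, 299, 311, 339, 339, 382, 386, 386, 452, 503
The 2 values of 339 share dense rank 4.
The 2 values of 386 share dense rank 6.
Remaining distinct values take the next consecutive integers.
Batch Y values → pooled ranks: 452→7, 386→6, 311→3, 293→1, 382→5, 386→6
Mean rank = (7 + 6 + 3 + 1 + 5 + 6) / 6 = 4.67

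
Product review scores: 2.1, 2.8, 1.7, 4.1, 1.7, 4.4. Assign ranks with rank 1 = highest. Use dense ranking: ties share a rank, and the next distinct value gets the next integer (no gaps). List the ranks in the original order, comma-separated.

Sorted (descending): 4.4, 4.1, 2.8, 2.1, 1.7, 1.7
The 2 values of 1.7 share dense rank 5.
Remaining distinct values take the next consecutive integers.

4, 3, 5, 2, 5, 1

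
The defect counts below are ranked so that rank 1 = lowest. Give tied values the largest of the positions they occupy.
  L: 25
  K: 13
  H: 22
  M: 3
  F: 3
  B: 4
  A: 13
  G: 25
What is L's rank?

Sorted (ascending): 3, 3, 4, 13, 13, 22, 25, 25
The 2 values of 3 occupy positions 1–2 → each gets rank 2.
The 2 values of 13 occupy positions 4–5 → each gets rank 5.
The 2 values of 25 occupy positions 7–8 → each gets rank 8.
L has value 25 → rank 8.

8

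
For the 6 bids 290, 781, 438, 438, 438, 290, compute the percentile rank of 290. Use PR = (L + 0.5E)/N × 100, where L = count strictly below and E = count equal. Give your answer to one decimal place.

N = 6.
Strictly below 290: 0. Equal to 290: 2.
PR = (0 + 0.5·2)/6 × 100 = 16.7

16.7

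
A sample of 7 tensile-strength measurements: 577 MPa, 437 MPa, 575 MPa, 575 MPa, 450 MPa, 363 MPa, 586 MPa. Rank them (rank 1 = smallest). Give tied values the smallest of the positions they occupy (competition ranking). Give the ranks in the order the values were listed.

6, 2, 4, 4, 3, 1, 7

Sorted (ascending): 363, 437, 450, 575, 575, 577, 586
The 2 values of 575 occupy positions 4–5 → each gets rank 4.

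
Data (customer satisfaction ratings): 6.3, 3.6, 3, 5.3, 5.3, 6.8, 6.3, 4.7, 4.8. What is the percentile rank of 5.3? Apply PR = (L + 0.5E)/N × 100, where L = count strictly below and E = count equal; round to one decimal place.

N = 9.
Strictly below 5.3: 4. Equal to 5.3: 2.
PR = (4 + 0.5·2)/9 × 100 = 55.6

55.6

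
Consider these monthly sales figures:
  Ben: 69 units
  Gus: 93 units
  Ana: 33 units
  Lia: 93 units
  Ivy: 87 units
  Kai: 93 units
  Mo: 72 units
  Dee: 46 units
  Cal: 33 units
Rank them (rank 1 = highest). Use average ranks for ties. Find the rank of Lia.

Sorted (descending): 93, 93, 93, 87, 72, 69, 46, 33, 33
The 3 values of 93 occupy positions 1–3 → average rank 2.
The 2 values of 33 occupy positions 8–9 → average rank (8+9)/2 = 8.5.
Lia has value 93 units → rank 2.

2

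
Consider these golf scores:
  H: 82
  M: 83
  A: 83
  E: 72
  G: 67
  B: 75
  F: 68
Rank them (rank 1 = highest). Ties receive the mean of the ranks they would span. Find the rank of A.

1.5

Sorted (descending): 83, 83, 82, 75, 72, 68, 67
The 2 values of 83 occupy positions 1–2 → average rank (1+2)/2 = 1.5.
A has value 83 → rank 1.5.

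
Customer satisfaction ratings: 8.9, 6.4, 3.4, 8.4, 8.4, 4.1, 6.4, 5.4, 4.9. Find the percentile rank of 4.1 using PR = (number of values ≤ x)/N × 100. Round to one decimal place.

22.2

N = 9.
Strictly below 4.1: 1. Equal to 4.1: 1.
PR = 2/9 × 100 = 22.2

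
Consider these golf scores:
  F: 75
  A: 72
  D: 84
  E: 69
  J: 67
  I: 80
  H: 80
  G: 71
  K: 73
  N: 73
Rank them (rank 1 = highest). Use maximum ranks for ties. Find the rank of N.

Sorted (descending): 84, 80, 80, 75, 73, 73, 72, 71, 69, 67
The 2 values of 80 occupy positions 2–3 → each gets rank 3.
The 2 values of 73 occupy positions 5–6 → each gets rank 6.
N has value 73 → rank 6.

6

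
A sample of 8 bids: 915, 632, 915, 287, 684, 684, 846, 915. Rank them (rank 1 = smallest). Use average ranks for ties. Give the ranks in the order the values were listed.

7, 2, 7, 1, 3.5, 3.5, 5, 7

Sorted (ascending): 287, 632, 684, 684, 846, 915, 915, 915
The 2 values of 684 occupy positions 3–4 → average rank (3+4)/2 = 3.5.
The 3 values of 915 occupy positions 6–8 → average rank 7.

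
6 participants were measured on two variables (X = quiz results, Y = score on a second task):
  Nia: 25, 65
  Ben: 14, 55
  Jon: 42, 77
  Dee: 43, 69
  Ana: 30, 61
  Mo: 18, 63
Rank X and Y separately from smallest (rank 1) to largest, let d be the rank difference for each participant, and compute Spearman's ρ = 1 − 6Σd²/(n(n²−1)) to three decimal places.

Ranks of variable 1: 3, 1, 5, 6, 4, 2
Ranks of variable 2: 4, 1, 6, 5, 2, 3
d = r₁ − r₂: -1, 0, -1, 1, 2, -1
d²: 1, 0, 1, 1, 4, 1; Σd² = 8
ρ = 1 − 6·8/(6·35) = 1 − 48/210 = 0.771

0.771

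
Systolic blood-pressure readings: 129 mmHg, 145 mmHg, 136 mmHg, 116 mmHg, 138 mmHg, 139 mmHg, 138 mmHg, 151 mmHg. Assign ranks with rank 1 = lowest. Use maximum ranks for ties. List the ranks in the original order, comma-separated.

2, 7, 3, 1, 5, 6, 5, 8

Sorted (ascending): 116, 129, 136, 138, 138, 139, 145, 151
The 2 values of 138 occupy positions 4–5 → each gets rank 5.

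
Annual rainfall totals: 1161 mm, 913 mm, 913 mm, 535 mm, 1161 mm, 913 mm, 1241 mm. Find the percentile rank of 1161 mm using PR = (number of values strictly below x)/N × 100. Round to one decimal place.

N = 7.
Strictly below 1161: 4. Equal to 1161: 2.
PR = 4/7 × 100 = 57.1

57.1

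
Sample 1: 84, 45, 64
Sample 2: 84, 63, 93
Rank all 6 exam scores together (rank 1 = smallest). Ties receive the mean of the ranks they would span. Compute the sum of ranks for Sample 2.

Sorted (ascending): 45, 63, 64, 84, 84, 93
The 2 values of 84 occupy positions 4–5 → average rank (4+5)/2 = 4.5.
Sample 2 values → pooled ranks: 84→4.5, 63→2, 93→6
Rank sum = 4.5 + 2 + 6 = 12.5

12.5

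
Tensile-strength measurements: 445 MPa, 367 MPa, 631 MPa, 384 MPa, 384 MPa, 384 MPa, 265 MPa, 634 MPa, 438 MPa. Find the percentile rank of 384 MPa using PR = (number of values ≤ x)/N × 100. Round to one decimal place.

N = 9.
Strictly below 384: 2. Equal to 384: 3.
PR = 5/9 × 100 = 55.6

55.6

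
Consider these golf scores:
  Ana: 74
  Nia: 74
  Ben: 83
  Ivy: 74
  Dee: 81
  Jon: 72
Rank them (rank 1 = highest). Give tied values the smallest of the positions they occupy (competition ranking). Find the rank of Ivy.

Sorted (descending): 83, 81, 74, 74, 74, 72
The 3 values of 74 occupy positions 3–5 → each gets rank 3.
Ivy has value 74 → rank 3.

3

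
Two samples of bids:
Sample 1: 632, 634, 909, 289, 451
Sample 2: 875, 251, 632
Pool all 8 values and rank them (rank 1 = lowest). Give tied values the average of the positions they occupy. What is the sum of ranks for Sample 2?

12.5

Sorted (ascending): 251, 289, 451, 632, 632, 634, 875, 909
The 2 values of 632 occupy positions 4–5 → average rank (4+5)/2 = 4.5.
Sample 2 values → pooled ranks: 875→7, 251→1, 632→4.5
Rank sum = 7 + 1 + 4.5 = 12.5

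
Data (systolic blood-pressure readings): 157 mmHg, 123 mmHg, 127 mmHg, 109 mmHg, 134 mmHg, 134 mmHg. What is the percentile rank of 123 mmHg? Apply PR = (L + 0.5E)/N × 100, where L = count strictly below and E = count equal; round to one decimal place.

25.0

N = 6.
Strictly below 123: 1. Equal to 123: 1.
PR = (1 + 0.5·1)/6 × 100 = 25.0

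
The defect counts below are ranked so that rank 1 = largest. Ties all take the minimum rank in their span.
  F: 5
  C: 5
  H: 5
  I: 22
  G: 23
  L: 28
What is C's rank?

4

Sorted (descending): 28, 23, 22, 5, 5, 5
The 3 values of 5 occupy positions 4–6 → each gets rank 4.
C has value 5 → rank 4.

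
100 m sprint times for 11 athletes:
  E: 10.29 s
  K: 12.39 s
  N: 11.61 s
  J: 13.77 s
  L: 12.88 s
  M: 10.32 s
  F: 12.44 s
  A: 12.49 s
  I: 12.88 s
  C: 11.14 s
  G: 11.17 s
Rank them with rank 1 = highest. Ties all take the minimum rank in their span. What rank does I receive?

Sorted (descending): 13.77, 12.88, 12.88, 12.49, 12.44, 12.39, 11.61, 11.17, 11.14, 10.32, 10.29
The 2 values of 12.88 occupy positions 2–3 → each gets rank 2.
I has value 12.88 s → rank 2.

2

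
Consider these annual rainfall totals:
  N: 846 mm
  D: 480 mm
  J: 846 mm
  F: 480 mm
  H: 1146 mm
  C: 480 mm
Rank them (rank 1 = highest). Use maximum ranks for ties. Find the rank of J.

Sorted (descending): 1146, 846, 846, 480, 480, 480
The 2 values of 846 occupy positions 2–3 → each gets rank 3.
The 3 values of 480 occupy positions 4–6 → each gets rank 6.
J has value 846 mm → rank 3.

3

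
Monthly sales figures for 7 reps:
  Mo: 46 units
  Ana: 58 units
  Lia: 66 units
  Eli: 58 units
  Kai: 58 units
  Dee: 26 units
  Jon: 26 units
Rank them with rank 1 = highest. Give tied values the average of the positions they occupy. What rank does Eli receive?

Sorted (descending): 66, 58, 58, 58, 46, 26, 26
The 3 values of 58 occupy positions 2–4 → average rank 3.
The 2 values of 26 occupy positions 6–7 → average rank (6+7)/2 = 6.5.
Eli has value 58 units → rank 3.

3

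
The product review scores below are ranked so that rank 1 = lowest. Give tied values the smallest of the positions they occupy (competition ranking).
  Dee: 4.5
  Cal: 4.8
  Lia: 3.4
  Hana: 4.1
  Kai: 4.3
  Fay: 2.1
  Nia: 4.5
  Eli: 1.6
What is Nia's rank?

6

Sorted (ascending): 1.6, 2.1, 3.4, 4.1, 4.3, 4.5, 4.5, 4.8
The 2 values of 4.5 occupy positions 6–7 → each gets rank 6.
Nia has value 4.5 → rank 6.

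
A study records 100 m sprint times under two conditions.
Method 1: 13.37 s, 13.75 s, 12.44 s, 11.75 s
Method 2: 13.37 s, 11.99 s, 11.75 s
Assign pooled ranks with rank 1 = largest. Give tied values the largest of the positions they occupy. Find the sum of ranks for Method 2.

Sorted (descending): 13.75, 13.37, 13.37, 12.44, 11.99, 11.75, 11.75
The 2 values of 13.37 occupy positions 2–3 → each gets rank 3.
The 2 values of 11.75 occupy positions 6–7 → each gets rank 7.
Method 2 values → pooled ranks: 13.37→3, 11.99→5, 11.75→7
Rank sum = 3 + 5 + 7 = 15

15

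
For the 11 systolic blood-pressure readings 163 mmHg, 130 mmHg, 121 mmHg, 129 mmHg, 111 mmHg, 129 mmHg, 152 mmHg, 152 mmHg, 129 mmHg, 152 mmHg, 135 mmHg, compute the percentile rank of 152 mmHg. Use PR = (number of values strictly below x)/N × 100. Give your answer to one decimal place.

63.6

N = 11.
Strictly below 152: 7. Equal to 152: 3.
PR = 7/11 × 100 = 63.6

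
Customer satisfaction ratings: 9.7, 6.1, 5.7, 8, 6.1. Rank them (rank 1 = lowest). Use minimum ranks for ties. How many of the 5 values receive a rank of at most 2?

3

Sorted (ascending): 5.7, 6.1, 6.1, 8, 9.7
The 2 values of 6.1 occupy positions 2–3 → each gets rank 2.
Ranks ≤ 2: {1, 2, 2} → 3 values.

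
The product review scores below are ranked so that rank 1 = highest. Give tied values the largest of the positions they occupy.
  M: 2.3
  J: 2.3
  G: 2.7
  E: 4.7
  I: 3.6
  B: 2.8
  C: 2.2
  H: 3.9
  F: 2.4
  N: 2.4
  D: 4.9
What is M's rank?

Sorted (descending): 4.9, 4.7, 3.9, 3.6, 2.8, 2.7, 2.4, 2.4, 2.3, 2.3, 2.2
The 2 values of 2.4 occupy positions 7–8 → each gets rank 8.
The 2 values of 2.3 occupy positions 9–10 → each gets rank 10.
M has value 2.3 → rank 10.

10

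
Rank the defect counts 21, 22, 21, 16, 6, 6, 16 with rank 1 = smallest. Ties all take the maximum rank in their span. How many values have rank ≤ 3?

Sorted (ascending): 6, 6, 16, 16, 21, 21, 22
The 2 values of 6 occupy positions 1–2 → each gets rank 2.
The 2 values of 16 occupy positions 3–4 → each gets rank 4.
The 2 values of 21 occupy positions 5–6 → each gets rank 6.
Ranks ≤ 3: {2, 2} → 2 values.

2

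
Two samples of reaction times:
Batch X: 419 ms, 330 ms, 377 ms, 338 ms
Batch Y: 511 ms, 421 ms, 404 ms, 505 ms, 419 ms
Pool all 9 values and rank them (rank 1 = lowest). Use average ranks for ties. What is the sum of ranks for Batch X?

Sorted (ascending): 330, 338, 377, 404, 419, 419, 421, 505, 511
The 2 values of 419 occupy positions 5–6 → average rank (5+6)/2 = 5.5.
Batch X values → pooled ranks: 419→5.5, 330→1, 377→3, 338→2
Rank sum = 5.5 + 1 + 3 + 2 = 11.5

11.5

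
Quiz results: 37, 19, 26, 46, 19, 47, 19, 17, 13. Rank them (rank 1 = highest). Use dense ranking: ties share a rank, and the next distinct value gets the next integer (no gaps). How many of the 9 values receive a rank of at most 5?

7

Sorted (descending): 47, 46, 37, 26, 19, 19, 19, 17, 13
The 3 values of 19 share dense rank 5.
Remaining distinct values take the next consecutive integers.
Ranks ≤ 5: {1, 2, 3, 4, 5, 5, 5} → 7 values.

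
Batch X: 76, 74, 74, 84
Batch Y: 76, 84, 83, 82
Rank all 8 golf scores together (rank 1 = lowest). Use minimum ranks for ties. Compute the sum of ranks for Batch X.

12

Sorted (ascending): 74, 74, 76, 76, 82, 83, 84, 84
The 2 values of 74 occupy positions 1–2 → each gets rank 1.
The 2 values of 76 occupy positions 3–4 → each gets rank 3.
The 2 values of 84 occupy positions 7–8 → each gets rank 7.
Batch X values → pooled ranks: 76→3, 74→1, 74→1, 84→7
Rank sum = 3 + 1 + 1 + 7 = 12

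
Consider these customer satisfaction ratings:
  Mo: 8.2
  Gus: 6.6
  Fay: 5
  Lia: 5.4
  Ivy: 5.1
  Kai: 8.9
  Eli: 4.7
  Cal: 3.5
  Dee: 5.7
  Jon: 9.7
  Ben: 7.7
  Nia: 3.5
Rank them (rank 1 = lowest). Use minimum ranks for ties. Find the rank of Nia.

1

Sorted (ascending): 3.5, 3.5, 4.7, 5, 5.1, 5.4, 5.7, 6.6, 7.7, 8.2, 8.9, 9.7
The 2 values of 3.5 occupy positions 1–2 → each gets rank 1.
Nia has value 3.5 → rank 1.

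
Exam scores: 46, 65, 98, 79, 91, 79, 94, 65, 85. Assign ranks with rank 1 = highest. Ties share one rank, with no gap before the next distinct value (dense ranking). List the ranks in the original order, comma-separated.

7, 6, 1, 5, 3, 5, 2, 6, 4

Sorted (descending): 98, 94, 91, 85, 79, 79, 65, 65, 46
The 2 values of 79 share dense rank 5.
The 2 values of 65 share dense rank 6.
Remaining distinct values take the next consecutive integers.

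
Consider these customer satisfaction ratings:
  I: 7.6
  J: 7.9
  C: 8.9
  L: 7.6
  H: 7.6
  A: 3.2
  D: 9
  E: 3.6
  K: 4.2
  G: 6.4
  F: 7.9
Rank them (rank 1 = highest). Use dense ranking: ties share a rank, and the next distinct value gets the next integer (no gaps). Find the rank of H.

4

Sorted (descending): 9, 8.9, 7.9, 7.9, 7.6, 7.6, 7.6, 6.4, 4.2, 3.6, 3.2
The 2 values of 7.9 share dense rank 3.
The 3 values of 7.6 share dense rank 4.
Remaining distinct values take the next consecutive integers.
H has value 7.6 → rank 4.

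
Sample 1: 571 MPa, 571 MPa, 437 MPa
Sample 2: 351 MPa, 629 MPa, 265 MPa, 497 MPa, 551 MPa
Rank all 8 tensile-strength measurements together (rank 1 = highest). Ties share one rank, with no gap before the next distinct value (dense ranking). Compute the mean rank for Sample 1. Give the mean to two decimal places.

Sorted (descending): 629, 571, 571, 551, 497, 437, 351, 265
The 2 values of 571 share dense rank 2.
Remaining distinct values take the next consecutive integers.
Sample 1 values → pooled ranks: 571→2, 571→2, 437→5
Mean rank = (2 + 2 + 5) / 3 = 3.00

3.00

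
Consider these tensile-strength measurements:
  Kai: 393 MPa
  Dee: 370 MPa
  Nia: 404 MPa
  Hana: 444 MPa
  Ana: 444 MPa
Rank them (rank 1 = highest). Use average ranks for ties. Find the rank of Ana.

1.5

Sorted (descending): 444, 444, 404, 393, 370
The 2 values of 444 occupy positions 1–2 → average rank (1+2)/2 = 1.5.
Ana has value 444 MPa → rank 1.5.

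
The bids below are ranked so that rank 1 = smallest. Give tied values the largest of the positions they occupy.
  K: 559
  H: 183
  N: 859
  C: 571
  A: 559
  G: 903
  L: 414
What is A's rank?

Sorted (ascending): 183, 414, 559, 559, 571, 859, 903
The 2 values of 559 occupy positions 3–4 → each gets rank 4.
A has value 559 → rank 4.

4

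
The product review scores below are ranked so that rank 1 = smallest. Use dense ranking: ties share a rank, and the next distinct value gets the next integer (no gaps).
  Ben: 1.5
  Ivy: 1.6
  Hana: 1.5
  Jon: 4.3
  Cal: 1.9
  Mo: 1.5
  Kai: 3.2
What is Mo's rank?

1

Sorted (ascending): 1.5, 1.5, 1.5, 1.6, 1.9, 3.2, 4.3
The 3 values of 1.5 share dense rank 1.
Remaining distinct values take the next consecutive integers.
Mo has value 1.5 → rank 1.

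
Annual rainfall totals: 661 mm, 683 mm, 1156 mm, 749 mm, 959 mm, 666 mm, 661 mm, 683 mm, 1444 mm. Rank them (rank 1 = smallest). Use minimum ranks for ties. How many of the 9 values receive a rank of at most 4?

5

Sorted (ascending): 661, 661, 666, 683, 683, 749, 959, 1156, 1444
The 2 values of 661 occupy positions 1–2 → each gets rank 1.
The 2 values of 683 occupy positions 4–5 → each gets rank 4.
Ranks ≤ 4: {1, 1, 3, 4, 4} → 5 values.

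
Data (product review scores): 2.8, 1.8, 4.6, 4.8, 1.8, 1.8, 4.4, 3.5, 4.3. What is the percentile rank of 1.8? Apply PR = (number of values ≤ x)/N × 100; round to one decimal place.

N = 9.
Strictly below 1.8: 0. Equal to 1.8: 3.
PR = 3/9 × 100 = 33.3

33.3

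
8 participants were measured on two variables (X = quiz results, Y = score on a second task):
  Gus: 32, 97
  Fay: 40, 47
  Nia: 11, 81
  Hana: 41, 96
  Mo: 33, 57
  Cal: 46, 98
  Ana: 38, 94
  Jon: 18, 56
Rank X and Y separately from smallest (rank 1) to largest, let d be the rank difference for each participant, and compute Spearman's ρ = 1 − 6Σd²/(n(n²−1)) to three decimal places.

0.381

Ranks of variable 1: 3, 6, 1, 7, 4, 8, 5, 2
Ranks of variable 2: 7, 1, 4, 6, 3, 8, 5, 2
d = r₁ − r₂: -4, 5, -3, 1, 1, 0, 0, 0
d²: 16, 25, 9, 1, 1, 0, 0, 0; Σd² = 52
ρ = 1 − 6·52/(8·63) = 1 − 312/504 = 0.381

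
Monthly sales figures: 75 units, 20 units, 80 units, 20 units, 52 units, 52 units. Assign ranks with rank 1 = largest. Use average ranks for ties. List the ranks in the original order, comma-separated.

2, 5.5, 1, 5.5, 3.5, 3.5

Sorted (descending): 80, 75, 52, 52, 20, 20
The 2 values of 52 occupy positions 3–4 → average rank (3+4)/2 = 3.5.
The 2 values of 20 occupy positions 5–6 → average rank (5+6)/2 = 5.5.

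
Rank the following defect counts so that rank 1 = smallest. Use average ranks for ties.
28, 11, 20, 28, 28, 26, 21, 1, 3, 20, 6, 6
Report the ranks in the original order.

Sorted (ascending): 1, 3, 6, 6, 11, 20, 20, 21, 26, 28, 28, 28
The 2 values of 6 occupy positions 3–4 → average rank (3+4)/2 = 3.5.
The 2 values of 20 occupy positions 6–7 → average rank (6+7)/2 = 6.5.
The 3 values of 28 occupy positions 10–12 → average rank 11.

11, 5, 6.5, 11, 11, 9, 8, 1, 2, 6.5, 3.5, 3.5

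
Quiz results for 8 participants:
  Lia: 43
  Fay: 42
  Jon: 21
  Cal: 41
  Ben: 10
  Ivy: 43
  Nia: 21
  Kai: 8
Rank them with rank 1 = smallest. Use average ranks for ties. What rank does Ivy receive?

Sorted (ascending): 8, 10, 21, 21, 41, 42, 43, 43
The 2 values of 21 occupy positions 3–4 → average rank (3+4)/2 = 3.5.
The 2 values of 43 occupy positions 7–8 → average rank (7+8)/2 = 7.5.
Ivy has value 43 → rank 7.5.

7.5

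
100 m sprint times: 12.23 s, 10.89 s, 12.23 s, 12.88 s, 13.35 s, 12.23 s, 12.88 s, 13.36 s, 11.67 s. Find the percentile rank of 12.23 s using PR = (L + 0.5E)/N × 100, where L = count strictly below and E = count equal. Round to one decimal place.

N = 9.
Strictly below 12.23: 2. Equal to 12.23: 3.
PR = (2 + 0.5·3)/9 × 100 = 38.9

38.9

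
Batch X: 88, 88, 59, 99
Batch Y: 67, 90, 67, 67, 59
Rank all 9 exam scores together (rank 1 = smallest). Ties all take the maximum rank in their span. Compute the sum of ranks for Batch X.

25

Sorted (ascending): 59, 59, 67, 67, 67, 88, 88, 90, 99
The 2 values of 59 occupy positions 1–2 → each gets rank 2.
The 3 values of 67 occupy positions 3–5 → each gets rank 5.
The 2 values of 88 occupy positions 6–7 → each gets rank 7.
Batch X values → pooled ranks: 88→7, 88→7, 59→2, 99→9
Rank sum = 7 + 7 + 2 + 9 = 25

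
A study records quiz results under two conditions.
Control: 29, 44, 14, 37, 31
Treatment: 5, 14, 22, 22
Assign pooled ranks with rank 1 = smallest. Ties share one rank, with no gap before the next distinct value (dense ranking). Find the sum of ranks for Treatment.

9

Sorted (ascending): 5, 14, 14, 22, 22, 29, 31, 37, 44
The 2 values of 14 share dense rank 2.
The 2 values of 22 share dense rank 3.
Remaining distinct values take the next consecutive integers.
Treatment values → pooled ranks: 5→1, 14→2, 22→3, 22→3
Rank sum = 1 + 2 + 3 + 3 = 9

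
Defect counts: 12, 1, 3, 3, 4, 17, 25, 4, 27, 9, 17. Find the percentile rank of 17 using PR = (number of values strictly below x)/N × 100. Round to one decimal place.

63.6

N = 11.
Strictly below 17: 7. Equal to 17: 2.
PR = 7/11 × 100 = 63.6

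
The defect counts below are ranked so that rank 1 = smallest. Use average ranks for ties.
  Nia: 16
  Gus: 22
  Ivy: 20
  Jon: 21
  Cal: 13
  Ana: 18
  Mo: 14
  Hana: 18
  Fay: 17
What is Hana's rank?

Sorted (ascending): 13, 14, 16, 17, 18, 18, 20, 21, 22
The 2 values of 18 occupy positions 5–6 → average rank (5+6)/2 = 5.5.
Hana has value 18 → rank 5.5.

5.5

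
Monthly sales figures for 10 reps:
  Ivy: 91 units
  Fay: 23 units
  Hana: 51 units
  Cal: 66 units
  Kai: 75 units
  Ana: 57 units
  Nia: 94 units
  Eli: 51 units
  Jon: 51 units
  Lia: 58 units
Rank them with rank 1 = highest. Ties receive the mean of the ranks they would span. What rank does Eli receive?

8

Sorted (descending): 94, 91, 75, 66, 58, 57, 51, 51, 51, 23
The 3 values of 51 occupy positions 7–9 → average rank 8.
Eli has value 51 units → rank 8.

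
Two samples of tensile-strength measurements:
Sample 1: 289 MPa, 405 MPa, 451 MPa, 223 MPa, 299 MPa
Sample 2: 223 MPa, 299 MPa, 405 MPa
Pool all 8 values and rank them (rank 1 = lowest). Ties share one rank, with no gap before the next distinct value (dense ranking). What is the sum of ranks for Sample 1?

Sorted (ascending): 223, 223, 289, 299, 299, 405, 405, 451
The 2 values of 223 share dense rank 1.
The 2 values of 299 share dense rank 3.
The 2 values of 405 share dense rank 4.
Remaining distinct values take the next consecutive integers.
Sample 1 values → pooled ranks: 289→2, 405→4, 451→5, 223→1, 299→3
Rank sum = 2 + 4 + 5 + 1 + 3 = 15

15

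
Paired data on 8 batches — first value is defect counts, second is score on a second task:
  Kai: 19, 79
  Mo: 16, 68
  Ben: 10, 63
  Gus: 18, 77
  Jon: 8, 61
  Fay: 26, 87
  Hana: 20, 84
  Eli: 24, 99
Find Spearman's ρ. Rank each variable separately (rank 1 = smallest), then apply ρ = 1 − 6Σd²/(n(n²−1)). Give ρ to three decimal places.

Ranks of variable 1: 5, 3, 2, 4, 1, 8, 6, 7
Ranks of variable 2: 5, 3, 2, 4, 1, 7, 6, 8
d = r₁ − r₂: 0, 0, 0, 0, 0, 1, 0, -1
d²: 0, 0, 0, 0, 0, 1, 0, 1; Σd² = 2
ρ = 1 − 6·2/(8·63) = 1 − 12/504 = 0.976

0.976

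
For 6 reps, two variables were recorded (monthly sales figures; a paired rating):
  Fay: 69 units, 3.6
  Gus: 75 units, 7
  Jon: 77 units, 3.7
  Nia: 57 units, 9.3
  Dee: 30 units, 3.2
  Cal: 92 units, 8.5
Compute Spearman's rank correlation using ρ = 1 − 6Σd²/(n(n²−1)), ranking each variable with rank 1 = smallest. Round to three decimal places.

Ranks of variable 1: 3, 4, 5, 2, 1, 6
Ranks of variable 2: 2, 4, 3, 6, 1, 5
d = r₁ − r₂: 1, 0, 2, -4, 0, 1
d²: 1, 0, 4, 16, 0, 1; Σd² = 22
ρ = 1 − 6·22/(6·35) = 1 − 132/210 = 0.371

0.371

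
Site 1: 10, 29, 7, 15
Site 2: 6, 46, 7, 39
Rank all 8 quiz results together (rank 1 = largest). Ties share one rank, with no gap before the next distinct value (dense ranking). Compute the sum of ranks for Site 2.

Sorted (descending): 46, 39, 29, 15, 10, 7, 7, 6
The 2 values of 7 share dense rank 6.
Remaining distinct values take the next consecutive integers.
Site 2 values → pooled ranks: 6→7, 46→1, 7→6, 39→2
Rank sum = 7 + 1 + 6 + 2 = 16

16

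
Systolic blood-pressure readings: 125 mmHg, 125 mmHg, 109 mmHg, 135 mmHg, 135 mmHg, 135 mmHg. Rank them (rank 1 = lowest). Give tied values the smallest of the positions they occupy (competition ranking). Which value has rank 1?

109

Sorted (ascending): 109, 125, 125, 135, 135, 135
The 2 values of 125 occupy positions 2–3 → each gets rank 2.
The 3 values of 135 occupy positions 4–6 → each gets rank 4.
Rank 1 → value 109.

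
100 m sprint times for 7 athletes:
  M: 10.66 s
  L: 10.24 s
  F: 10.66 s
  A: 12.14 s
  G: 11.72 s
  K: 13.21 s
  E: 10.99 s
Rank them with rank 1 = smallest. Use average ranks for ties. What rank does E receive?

4

Sorted (ascending): 10.24, 10.66, 10.66, 10.99, 11.72, 12.14, 13.21
The 2 values of 10.66 occupy positions 2–3 → average rank (2+3)/2 = 2.5.
E has value 10.99 s → rank 4.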